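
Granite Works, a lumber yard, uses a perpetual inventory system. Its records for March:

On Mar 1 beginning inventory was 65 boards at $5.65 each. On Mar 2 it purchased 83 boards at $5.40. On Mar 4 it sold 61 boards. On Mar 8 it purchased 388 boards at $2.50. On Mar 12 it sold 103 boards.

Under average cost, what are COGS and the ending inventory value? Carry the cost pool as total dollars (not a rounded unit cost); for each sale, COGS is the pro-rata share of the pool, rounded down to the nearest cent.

After Mar 1: 65 on hand, pool $367.25 (≈ $5.6500 each)
After Mar 2: 148 on hand, pool $815.45 (≈ $5.5098 each)
Mar 4, sell 61: 61/148 × $815.45 → $336.09
After Mar 8: 475 on hand, pool $1,449.36 (≈ $3.0513 each)
Mar 12, sell 103: 103/475 × $1,449.36 → $314.28
Total COGS = $336.09 + $314.28 = $650.37
Ending inventory (cost pool remaining) = $1,135.08

COGS = $650.37; ending inventory = $1,135.08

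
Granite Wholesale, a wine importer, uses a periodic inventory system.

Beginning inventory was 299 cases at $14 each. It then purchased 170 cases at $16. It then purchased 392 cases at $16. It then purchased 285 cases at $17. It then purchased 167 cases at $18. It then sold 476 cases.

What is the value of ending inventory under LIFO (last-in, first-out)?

Ending inventory = $12,794

Sale 1 (476) [LIFO — newest first]: 167 @ $18 + 285 @ $17 + 24 @ $16 = $8,235
Ending inventory: 299 @ $14 + 170 @ $16 + 368 @ $16 = $12,794
Check: goods available $21,029 = COGS $8,235 + ending $12,794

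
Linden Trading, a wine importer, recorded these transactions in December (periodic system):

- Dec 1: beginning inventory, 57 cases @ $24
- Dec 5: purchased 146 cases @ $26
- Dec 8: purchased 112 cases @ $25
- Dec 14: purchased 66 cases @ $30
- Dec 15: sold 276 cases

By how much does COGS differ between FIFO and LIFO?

FIFO COGS: 57 @ $24 + 146 @ $26 + 73 @ $25 = $6,989
LIFO COGS: 66 @ $30 + 112 @ $25 + 98 @ $26 = $7,328
Difference = |$6,989 − $7,328| = $339

$339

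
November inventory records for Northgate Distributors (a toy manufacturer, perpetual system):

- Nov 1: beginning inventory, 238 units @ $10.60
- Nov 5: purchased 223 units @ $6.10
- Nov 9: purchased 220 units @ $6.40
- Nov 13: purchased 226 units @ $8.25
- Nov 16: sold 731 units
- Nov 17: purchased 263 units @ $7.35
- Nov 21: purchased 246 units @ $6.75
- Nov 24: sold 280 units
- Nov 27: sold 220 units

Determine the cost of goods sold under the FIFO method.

COGS = $9,500.40

Nov 16, 731 sold [FIFO — oldest first]: 238 @ $10.60 + 223 @ $6.10 + 220 @ $6.40 + 50 @ $8.25 = $5,703.60
Nov 24, 280 sold [FIFO — oldest first]: 176 @ $8.25 + 104 @ $7.35 = $2,216.40
Nov 27, 220 sold [FIFO — oldest first]: 159 @ $7.35 + 61 @ $6.75 = $1,580.40
Total COGS = $5,703.60 + $2,216.40 + $1,580.40 = $9,500.40
Ending inventory: 185 @ $6.75 = $1,248.75
Check: goods available $10,749.15 = COGS $9,500.40 + ending $1,248.75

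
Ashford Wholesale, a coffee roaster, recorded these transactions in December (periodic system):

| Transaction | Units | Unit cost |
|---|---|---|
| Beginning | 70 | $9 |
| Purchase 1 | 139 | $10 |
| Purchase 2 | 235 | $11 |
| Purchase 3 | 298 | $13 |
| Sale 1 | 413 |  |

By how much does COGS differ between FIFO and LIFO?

$875

FIFO COGS: 70 @ $9 + 139 @ $10 + 204 @ $11 = $4,264
LIFO COGS: 298 @ $13 + 115 @ $11 = $5,139
Difference = |$4,264 − $5,139| = $875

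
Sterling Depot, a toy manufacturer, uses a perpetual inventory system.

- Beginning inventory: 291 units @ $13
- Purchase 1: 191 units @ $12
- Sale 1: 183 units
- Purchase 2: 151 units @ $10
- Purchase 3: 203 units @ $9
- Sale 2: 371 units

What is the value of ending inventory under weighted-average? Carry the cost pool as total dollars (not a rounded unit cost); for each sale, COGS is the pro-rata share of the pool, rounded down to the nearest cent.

After Beginning: 291 on hand, pool $3,783.00 (≈ $13.0000 each)
After Purchase 1: 482 on hand, pool $6,075.00 (≈ $12.6037 each)
Sale 1, sell 183: 183/482 × $6,075.00 → $2,306.48
After Purchase 2: 450 on hand, pool $5,278.52 (≈ $11.7300 each)
After Purchase 3: 653 on hand, pool $7,105.52 (≈ $10.8813 each)
Sale 2, sell 371: 371/653 × $7,105.52 → $4,036.97
Total COGS = $2,306.48 + $4,036.97 = $6,343.45
Ending inventory (cost pool remaining) = $3,068.55
Check: goods available $9,412.00 = COGS $6,343.45 + ending $3,068.55

Ending inventory = $3,068.55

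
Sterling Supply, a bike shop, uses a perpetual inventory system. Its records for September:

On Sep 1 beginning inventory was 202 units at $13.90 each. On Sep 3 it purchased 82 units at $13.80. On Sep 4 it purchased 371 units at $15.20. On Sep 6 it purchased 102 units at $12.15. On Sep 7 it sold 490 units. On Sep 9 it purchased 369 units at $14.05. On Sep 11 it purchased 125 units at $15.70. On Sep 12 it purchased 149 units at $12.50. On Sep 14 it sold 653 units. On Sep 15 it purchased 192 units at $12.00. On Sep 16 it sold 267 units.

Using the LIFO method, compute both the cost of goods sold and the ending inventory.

COGS = $19,601.55; ending inventory = $2,529.80

Sep 7, 490 sold [LIFO — newest first]: 102 @ $12.15 + 371 @ $15.20 + 17 @ $13.80 = $7,113.10
Sep 14, 653 sold [LIFO — newest first]: 149 @ $12.50 + 125 @ $15.70 + 369 @ $14.05 + 10 @ $13.80 = $9,147.45
Sep 16, 267 sold [LIFO — newest first]: 192 @ $12.00 + 55 @ $13.80 + 20 @ $13.90 = $3,341.00
Total COGS = $7,113.10 + $9,147.45 + $3,341.00 = $19,601.55
Ending inventory: 182 @ $13.90 = $2,529.80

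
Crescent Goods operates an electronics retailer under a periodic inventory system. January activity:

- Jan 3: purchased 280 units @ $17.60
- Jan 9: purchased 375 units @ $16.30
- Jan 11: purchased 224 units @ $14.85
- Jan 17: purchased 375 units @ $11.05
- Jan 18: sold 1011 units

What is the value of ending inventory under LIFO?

Jan 18, 1011 sold [LIFO — newest first]: 375 @ $11.05 + 224 @ $14.85 + 375 @ $16.30 + 37 @ $17.60 = $14,233.85
Ending inventory: 243 @ $17.60 = $4,276.80

Ending inventory = $4,276.80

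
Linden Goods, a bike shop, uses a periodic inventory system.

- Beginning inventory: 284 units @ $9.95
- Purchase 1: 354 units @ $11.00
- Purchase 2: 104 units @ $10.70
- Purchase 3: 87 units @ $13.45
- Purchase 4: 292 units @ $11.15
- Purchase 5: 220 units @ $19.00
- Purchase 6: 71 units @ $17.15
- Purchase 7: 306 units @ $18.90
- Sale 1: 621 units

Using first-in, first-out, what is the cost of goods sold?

COGS = $6,532.80

Sale 1 (621) [FIFO — oldest first]: 284 @ $9.95 + 337 @ $11.00 = $6,532.80
Ending inventory: 17 @ $11.00 + 104 @ $10.70 + 87 @ $13.45 + 292 @ $11.15 + 220 @ $19.00 + 71 @ $17.15 + 306 @ $18.90 = $16,906.80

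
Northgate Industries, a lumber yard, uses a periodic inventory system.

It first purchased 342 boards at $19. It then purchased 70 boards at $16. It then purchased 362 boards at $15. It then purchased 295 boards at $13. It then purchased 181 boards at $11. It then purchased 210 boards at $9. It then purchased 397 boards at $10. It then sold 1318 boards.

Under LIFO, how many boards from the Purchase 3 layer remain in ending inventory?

127

Sale 1 (1318) [LIFO — newest first]: 397 @ $10 + 210 @ $9 + 181 @ $11 + 295 @ $13 + 235 @ $15 = $15,211
Ending inventory: 342 @ $19 + 70 @ $16 + 127 @ $15 = $9,523
Check: goods available $24,734 = COGS $15,211 + ending $9,523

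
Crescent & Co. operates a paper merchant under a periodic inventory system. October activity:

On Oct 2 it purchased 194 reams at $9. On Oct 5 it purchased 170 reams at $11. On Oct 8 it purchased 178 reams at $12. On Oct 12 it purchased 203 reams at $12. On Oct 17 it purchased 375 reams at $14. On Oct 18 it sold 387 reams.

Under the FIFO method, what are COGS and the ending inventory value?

COGS = $3,892; ending inventory = $9,546

Oct 18, 387 sold [FIFO — oldest first]: 194 @ $9 + 170 @ $11 + 23 @ $12 = $3,892
Ending inventory: 155 @ $12 + 203 @ $12 + 375 @ $14 = $9,546
Check: goods available $13,438 = COGS $3,892 + ending $9,546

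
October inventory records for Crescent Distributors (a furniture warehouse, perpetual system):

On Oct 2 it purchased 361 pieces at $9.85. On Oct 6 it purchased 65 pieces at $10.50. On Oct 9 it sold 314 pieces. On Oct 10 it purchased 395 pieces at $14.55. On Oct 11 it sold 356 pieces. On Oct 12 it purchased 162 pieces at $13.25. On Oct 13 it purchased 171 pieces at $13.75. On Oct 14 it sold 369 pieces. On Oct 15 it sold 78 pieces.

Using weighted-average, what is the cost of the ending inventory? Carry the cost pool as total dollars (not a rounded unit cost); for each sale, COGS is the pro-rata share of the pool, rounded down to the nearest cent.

Ending inventory = $500.07

After Oct 2: 361 on hand, pool $3,555.85 (≈ $9.8500 each)
After Oct 6: 426 on hand, pool $4,238.35 (≈ $9.9492 each)
Oct 9, sell 314: 314/426 × $4,238.35 → $3,124.04
After Oct 10: 507 on hand, pool $6,861.56 (≈ $13.5336 each)
Oct 11, sell 356: 356/507 × $6,861.56 → $4,817.97
After Oct 12: 313 on hand, pool $4,190.09 (≈ $13.3869 each)
After Oct 13: 484 on hand, pool $6,541.34 (≈ $13.5152 each)
Oct 14, sell 369: 369/484 × $6,541.34 → $4,987.09
Oct 15, sell 78: 78/115 × $1,554.25 → $1,054.18
Total COGS = $3,124.04 + $4,817.97 + $4,987.09 + $1,054.18 = $13,983.28
Ending inventory (cost pool remaining) = $500.07
Check: goods available $14,483.35 = COGS $13,983.28 + ending $500.07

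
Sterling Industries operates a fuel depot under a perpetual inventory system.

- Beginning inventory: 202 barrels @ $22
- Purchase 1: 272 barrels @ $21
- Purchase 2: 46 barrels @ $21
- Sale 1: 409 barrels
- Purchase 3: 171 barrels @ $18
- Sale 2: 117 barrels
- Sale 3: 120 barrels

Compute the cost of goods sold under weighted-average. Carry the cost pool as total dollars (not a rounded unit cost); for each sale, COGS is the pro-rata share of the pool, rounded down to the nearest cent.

COGS = $13,329.97

After Beginning: 202 on hand, pool $4,444.00 (≈ $22.0000 each)
After Purchase 1: 474 on hand, pool $10,156.00 (≈ $21.4262 each)
After Purchase 2: 520 on hand, pool $11,122.00 (≈ $21.3885 each)
Sale 1, sell 409: 409/520 × $11,122.00 → $8,747.88
After Purchase 3: 282 on hand, pool $5,452.12 (≈ $19.3338 each)
Sale 2, sell 117: 117/282 × $5,452.12 → $2,262.04
Sale 3, sell 120: 120/165 × $3,190.08 → $2,320.05
Total COGS = $8,747.88 + $2,262.04 + $2,320.05 = $13,329.97
Ending inventory (cost pool remaining) = $870.03
Check: goods available $14,200.00 = COGS $13,329.97 + ending $870.03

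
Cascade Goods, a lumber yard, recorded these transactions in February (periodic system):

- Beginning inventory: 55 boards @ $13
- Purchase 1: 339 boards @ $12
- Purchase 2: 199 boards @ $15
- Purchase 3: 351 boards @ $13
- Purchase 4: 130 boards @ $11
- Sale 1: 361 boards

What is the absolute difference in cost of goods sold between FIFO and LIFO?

FIFO COGS: 55 @ $13 + 306 @ $12 = $4,387
LIFO COGS: 130 @ $11 + 231 @ $13 = $4,433
Difference = |$4,387 − $4,433| = $46

$46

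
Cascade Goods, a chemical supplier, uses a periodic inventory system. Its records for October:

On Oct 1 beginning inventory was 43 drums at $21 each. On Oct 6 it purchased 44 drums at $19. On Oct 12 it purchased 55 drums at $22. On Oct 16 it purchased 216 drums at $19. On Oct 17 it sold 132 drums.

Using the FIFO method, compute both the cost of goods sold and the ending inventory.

COGS = $2,729; ending inventory = $4,324

Oct 17, 132 sold [FIFO — oldest first]: 43 @ $21 + 44 @ $19 + 45 @ $22 = $2,729
Ending inventory: 10 @ $22 + 216 @ $19 = $4,324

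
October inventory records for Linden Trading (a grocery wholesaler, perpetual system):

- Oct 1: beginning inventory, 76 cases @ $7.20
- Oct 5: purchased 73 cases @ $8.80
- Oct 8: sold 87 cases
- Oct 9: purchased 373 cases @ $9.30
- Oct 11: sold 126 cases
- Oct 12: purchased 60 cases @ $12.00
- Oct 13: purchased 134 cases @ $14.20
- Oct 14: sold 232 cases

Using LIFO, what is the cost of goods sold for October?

Oct 8, 87 sold [LIFO — newest first]: 73 @ $8.80 + 14 @ $7.20 = $743.20
Oct 11, 126 sold [LIFO — newest first]: 126 @ $9.30 = $1,171.80
Oct 14, 232 sold [LIFO — newest first]: 134 @ $14.20 + 60 @ $12.00 + 38 @ $9.30 = $2,976.20
Total COGS = $743.20 + $1,171.80 + $2,976.20 = $4,891.20
Ending inventory: 62 @ $7.20 + 209 @ $9.30 = $2,390.10

COGS = $4,891.20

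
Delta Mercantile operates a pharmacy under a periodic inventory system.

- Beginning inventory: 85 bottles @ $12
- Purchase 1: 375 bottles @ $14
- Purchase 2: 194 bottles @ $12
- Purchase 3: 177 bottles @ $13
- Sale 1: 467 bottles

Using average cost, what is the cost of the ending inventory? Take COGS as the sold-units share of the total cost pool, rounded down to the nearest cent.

Ending inventory = $4,774.06

Sale 1, sell 467: 467/831 × $10,899.00 → $6,124.94
Ending inventory (cost pool remaining) = $4,774.06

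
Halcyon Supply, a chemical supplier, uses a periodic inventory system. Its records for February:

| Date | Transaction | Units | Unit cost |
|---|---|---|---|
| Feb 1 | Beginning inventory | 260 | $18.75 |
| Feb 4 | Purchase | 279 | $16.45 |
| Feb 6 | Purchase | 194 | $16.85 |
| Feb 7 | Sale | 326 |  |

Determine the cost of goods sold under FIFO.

Feb 7, 326 sold [FIFO — oldest first]: 260 @ $18.75 + 66 @ $16.45 = $5,960.70
Ending inventory: 213 @ $16.45 + 194 @ $16.85 = $6,772.75

COGS = $5,960.70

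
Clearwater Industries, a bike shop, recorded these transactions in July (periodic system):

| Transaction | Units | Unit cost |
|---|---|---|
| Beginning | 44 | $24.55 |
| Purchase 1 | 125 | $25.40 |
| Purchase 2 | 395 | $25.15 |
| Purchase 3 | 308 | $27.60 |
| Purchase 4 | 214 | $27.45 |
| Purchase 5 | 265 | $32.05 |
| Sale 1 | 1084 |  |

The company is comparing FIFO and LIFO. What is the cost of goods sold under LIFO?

COGS = $30,337.90

FIFO COGS: 44 @ $24.55 + 125 @ $25.40 + 395 @ $25.15 + 308 @ $27.60 + 212 @ $27.45 = $28,509.65
LIFO COGS: 265 @ $32.05 + 214 @ $27.45 + 308 @ $27.60 + 297 @ $25.15 = $30,337.90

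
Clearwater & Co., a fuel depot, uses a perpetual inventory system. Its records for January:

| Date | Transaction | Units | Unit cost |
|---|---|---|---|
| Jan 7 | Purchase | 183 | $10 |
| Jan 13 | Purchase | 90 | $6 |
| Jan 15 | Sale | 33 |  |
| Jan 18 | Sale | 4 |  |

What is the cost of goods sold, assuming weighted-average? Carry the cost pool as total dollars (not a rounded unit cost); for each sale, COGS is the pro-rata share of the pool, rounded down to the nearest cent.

After Jan 7: 183 on hand, pool $1,830.00 (≈ $10.0000 each)
After Jan 13: 273 on hand, pool $2,370.00 (≈ $8.6813 each)
Jan 15, sell 33: 33/273 × $2,370.00 → $286.48
Jan 18, sell 4: 4/240 × $2,083.52 → $34.72
Total COGS = $286.48 + $34.72 = $321.20
Ending inventory (cost pool remaining) = $2,048.80

COGS = $321.20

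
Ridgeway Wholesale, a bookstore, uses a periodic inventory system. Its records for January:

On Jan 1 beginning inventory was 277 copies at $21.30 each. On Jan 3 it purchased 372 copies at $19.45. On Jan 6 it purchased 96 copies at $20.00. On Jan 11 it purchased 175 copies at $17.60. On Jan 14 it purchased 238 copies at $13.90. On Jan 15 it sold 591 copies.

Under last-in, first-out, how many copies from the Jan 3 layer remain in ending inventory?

Jan 15, 591 sold [LIFO — newest first]: 238 @ $13.90 + 175 @ $17.60 + 96 @ $20.00 + 82 @ $19.45 = $9,903.10
Ending inventory: 277 @ $21.30 + 290 @ $19.45 = $11,540.60

290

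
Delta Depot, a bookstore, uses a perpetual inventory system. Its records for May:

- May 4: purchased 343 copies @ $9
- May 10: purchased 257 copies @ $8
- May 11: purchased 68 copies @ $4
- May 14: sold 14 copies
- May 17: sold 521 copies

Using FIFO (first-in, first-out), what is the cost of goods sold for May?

COGS = $4,623

May 14, 14 sold [FIFO — oldest first]: 14 @ $9 = $126
May 17, 521 sold [FIFO — oldest first]: 329 @ $9 + 192 @ $8 = $4,497
Total COGS = $126 + $4,497 = $4,623
Ending inventory: 65 @ $8 + 68 @ $4 = $792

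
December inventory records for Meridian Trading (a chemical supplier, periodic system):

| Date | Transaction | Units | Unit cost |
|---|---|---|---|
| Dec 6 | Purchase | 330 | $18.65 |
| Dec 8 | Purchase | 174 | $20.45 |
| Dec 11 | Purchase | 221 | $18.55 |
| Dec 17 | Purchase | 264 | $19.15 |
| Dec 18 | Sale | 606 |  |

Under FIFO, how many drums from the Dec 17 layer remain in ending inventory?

Dec 18, 606 sold [FIFO — oldest first]: 330 @ $18.65 + 174 @ $20.45 + 102 @ $18.55 = $11,604.90
Ending inventory: 119 @ $18.55 + 264 @ $19.15 = $7,263.05

264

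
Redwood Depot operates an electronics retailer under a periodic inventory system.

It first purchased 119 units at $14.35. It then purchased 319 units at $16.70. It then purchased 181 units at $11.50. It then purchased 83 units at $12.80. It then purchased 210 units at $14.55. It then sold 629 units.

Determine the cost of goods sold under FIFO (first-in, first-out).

COGS = $9,244.45

Sale 1 (629) [FIFO — oldest first]: 119 @ $14.35 + 319 @ $16.70 + 181 @ $11.50 + 10 @ $12.80 = $9,244.45
Ending inventory: 73 @ $12.80 + 210 @ $14.55 = $3,989.90
Check: goods available $13,234.35 = COGS $9,244.45 + ending $3,989.90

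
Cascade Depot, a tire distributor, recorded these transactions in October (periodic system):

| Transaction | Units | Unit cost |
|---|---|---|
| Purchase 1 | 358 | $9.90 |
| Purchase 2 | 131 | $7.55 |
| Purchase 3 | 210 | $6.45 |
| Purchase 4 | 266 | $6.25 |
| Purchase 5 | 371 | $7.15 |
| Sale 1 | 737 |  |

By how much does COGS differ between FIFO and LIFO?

FIFO COGS: 358 @ $9.90 + 131 @ $7.55 + 210 @ $6.45 + 38 @ $6.25 = $6,125.25
LIFO COGS: 371 @ $7.15 + 266 @ $6.25 + 100 @ $6.45 = $4,960.15
Difference = |$6,125.25 − $4,960.15| = $1,165.10

$1,165.10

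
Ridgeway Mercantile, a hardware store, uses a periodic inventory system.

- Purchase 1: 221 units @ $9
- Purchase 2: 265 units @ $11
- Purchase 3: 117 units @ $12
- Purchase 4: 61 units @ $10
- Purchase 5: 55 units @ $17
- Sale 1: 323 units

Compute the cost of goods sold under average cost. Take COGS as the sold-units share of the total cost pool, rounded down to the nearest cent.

COGS = $3,527.84

Sale 1, sell 323: 323/719 × $7,853.00 → $3,527.84
Ending inventory (cost pool remaining) = $4,325.16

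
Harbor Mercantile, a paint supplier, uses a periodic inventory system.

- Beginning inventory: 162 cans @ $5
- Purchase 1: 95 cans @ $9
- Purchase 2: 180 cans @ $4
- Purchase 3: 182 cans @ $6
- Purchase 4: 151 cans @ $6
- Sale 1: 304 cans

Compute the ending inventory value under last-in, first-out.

Sale 1 (304) [LIFO — newest first]: 151 @ $6 + 153 @ $6 = $1,824
Ending inventory: 162 @ $5 + 95 @ $9 + 180 @ $4 + 29 @ $6 = $2,559
Check: goods available $4,383 = COGS $1,824 + ending $2,559

Ending inventory = $2,559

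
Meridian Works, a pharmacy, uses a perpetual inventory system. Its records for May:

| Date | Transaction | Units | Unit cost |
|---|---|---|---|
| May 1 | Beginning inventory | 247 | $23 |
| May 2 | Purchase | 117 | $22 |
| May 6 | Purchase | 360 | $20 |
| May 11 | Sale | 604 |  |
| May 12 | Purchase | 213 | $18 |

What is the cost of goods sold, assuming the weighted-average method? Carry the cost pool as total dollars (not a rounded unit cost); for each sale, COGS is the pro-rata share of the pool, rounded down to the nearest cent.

After May 1: 247 on hand, pool $5,681.00 (≈ $23.0000 each)
After May 2: 364 on hand, pool $8,255.00 (≈ $22.6786 each)
After May 6: 724 on hand, pool $15,455.00 (≈ $21.3467 each)
May 11, sell 604: 604/724 × $15,455.00 → $12,893.39
After May 12: 333 on hand, pool $6,395.61 (≈ $19.2060 each)
Ending inventory (cost pool remaining) = $6,395.61
Check: goods available $19,289.00 = COGS $12,893.39 + ending $6,395.61

COGS = $12,893.39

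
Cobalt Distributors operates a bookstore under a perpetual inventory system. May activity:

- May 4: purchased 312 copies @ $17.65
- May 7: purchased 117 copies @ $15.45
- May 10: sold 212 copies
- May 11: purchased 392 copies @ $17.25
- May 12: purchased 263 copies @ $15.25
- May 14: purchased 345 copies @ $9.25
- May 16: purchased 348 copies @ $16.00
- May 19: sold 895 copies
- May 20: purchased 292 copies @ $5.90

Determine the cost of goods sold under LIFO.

May 10, 212 sold [LIFO — newest first]: 117 @ $15.45 + 95 @ $17.65 = $3,484.40
May 19, 895 sold [LIFO — newest first]: 348 @ $16.00 + 345 @ $9.25 + 202 @ $15.25 = $11,839.75
Total COGS = $3,484.40 + $11,839.75 = $15,324.15
Ending inventory: 217 @ $17.65 + 392 @ $17.25 + 61 @ $15.25 + 292 @ $5.90 = $13,245.10

COGS = $15,324.15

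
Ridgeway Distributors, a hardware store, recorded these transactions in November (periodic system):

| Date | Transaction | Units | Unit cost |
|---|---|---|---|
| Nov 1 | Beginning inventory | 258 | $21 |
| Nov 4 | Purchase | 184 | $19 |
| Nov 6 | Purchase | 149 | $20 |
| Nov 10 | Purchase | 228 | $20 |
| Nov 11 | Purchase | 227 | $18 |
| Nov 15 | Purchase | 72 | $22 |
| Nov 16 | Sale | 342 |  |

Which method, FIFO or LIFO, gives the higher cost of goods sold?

FIFO

FIFO COGS: 258 @ $21 + 84 @ $19 = $7,014
LIFO COGS: 72 @ $22 + 227 @ $18 + 43 @ $20 = $6,530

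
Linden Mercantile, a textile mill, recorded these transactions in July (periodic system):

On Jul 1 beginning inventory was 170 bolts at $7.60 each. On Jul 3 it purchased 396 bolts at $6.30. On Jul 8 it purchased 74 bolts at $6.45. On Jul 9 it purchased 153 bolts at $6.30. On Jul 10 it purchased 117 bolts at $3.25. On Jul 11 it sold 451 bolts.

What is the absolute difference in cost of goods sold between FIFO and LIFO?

$566.75

FIFO COGS: 170 @ $7.60 + 281 @ $6.30 = $3,062.30
LIFO COGS: 117 @ $3.25 + 153 @ $6.30 + 74 @ $6.45 + 107 @ $6.30 = $2,495.55
Difference = |$3,062.30 − $2,495.55| = $566.75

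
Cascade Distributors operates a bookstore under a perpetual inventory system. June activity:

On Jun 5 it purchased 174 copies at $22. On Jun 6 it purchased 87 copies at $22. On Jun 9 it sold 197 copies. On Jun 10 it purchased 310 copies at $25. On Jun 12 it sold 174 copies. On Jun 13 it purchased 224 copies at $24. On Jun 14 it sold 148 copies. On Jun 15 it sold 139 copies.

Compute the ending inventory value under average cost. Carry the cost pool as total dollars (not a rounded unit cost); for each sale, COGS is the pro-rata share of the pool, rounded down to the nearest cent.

Ending inventory = $3,319.46

After Jun 5: 174 on hand, pool $3,828.00 (≈ $22.0000 each)
After Jun 6: 261 on hand, pool $5,742.00 (≈ $22.0000 each)
Jun 9, sell 197: 197/261 × $5,742.00 → $4,334.00
After Jun 10: 374 on hand, pool $9,158.00 (≈ $24.4866 each)
Jun 12, sell 174: 174/374 × $9,158.00 → $4,260.67
After Jun 13: 424 on hand, pool $10,273.33 (≈ $24.2296 each)
Jun 14, sell 148: 148/424 × $10,273.33 → $3,585.97
Jun 15, sell 139: 139/276 × $6,687.36 → $3,367.90
Total COGS = $4,334.00 + $4,260.67 + $3,585.97 + $3,367.90 = $15,548.54
Ending inventory (cost pool remaining) = $3,319.46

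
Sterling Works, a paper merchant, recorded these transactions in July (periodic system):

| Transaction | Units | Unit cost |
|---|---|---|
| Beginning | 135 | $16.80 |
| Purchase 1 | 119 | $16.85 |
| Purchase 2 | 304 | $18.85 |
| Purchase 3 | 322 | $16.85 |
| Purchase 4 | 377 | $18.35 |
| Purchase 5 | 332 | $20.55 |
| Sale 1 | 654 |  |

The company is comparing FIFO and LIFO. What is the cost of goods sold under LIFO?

COGS = $12,731.30

FIFO COGS: 135 @ $16.80 + 119 @ $16.85 + 304 @ $18.85 + 96 @ $16.85 = $11,621.15
LIFO COGS: 332 @ $20.55 + 322 @ $18.35 = $12,731.30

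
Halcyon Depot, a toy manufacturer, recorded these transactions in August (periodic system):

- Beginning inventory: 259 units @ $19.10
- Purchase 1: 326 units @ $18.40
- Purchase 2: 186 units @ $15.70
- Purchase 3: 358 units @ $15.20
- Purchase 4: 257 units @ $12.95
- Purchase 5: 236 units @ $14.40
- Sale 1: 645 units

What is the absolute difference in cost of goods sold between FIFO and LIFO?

FIFO COGS: 259 @ $19.10 + 326 @ $18.40 + 60 @ $15.70 = $11,887.30
LIFO COGS: 236 @ $14.40 + 257 @ $12.95 + 152 @ $15.20 = $9,036.95
Difference = |$11,887.30 − $9,036.95| = $2,850.35

$2,850.35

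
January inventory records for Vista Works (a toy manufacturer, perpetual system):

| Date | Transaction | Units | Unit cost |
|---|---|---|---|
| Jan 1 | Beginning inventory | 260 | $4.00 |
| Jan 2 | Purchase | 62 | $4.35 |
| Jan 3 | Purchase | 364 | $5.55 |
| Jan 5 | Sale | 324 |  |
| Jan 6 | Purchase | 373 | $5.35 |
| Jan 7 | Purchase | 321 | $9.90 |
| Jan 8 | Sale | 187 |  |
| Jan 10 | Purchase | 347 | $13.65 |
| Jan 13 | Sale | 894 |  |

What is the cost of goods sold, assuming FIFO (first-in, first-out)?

Jan 5, 324 sold [FIFO — oldest first]: 260 @ $4.00 + 62 @ $4.35 + 2 @ $5.55 = $1,320.80
Jan 8, 187 sold [FIFO — oldest first]: 187 @ $5.55 = $1,037.85
Jan 13, 894 sold [FIFO — oldest first]: 175 @ $5.55 + 373 @ $5.35 + 321 @ $9.90 + 25 @ $13.65 = $6,485.95
Total COGS = $1,320.80 + $1,037.85 + $6,485.95 = $8,844.60
Ending inventory: 322 @ $13.65 = $4,395.30
Check: goods available $13,239.90 = COGS $8,844.60 + ending $4,395.30

COGS = $8,844.60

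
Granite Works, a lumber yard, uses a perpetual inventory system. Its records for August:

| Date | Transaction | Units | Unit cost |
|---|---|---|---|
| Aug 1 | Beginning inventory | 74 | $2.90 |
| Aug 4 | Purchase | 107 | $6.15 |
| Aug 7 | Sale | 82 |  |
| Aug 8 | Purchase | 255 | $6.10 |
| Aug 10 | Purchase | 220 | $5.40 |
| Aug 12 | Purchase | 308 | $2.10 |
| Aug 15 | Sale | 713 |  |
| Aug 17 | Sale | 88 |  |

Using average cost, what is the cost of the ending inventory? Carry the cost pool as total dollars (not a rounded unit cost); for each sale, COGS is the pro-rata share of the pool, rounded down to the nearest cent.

After Aug 1: 74 on hand, pool $214.60 (≈ $2.9000 each)
After Aug 4: 181 on hand, pool $872.65 (≈ $4.8213 each)
Aug 7, sell 82: 82/181 × $872.65 → $395.34
After Aug 8: 354 on hand, pool $2,032.81 (≈ $5.7424 each)
After Aug 10: 574 on hand, pool $3,220.81 (≈ $5.6112 each)
After Aug 12: 882 on hand, pool $3,867.61 (≈ $4.3850 each)
Aug 15, sell 713: 713/882 × $3,867.61 → $3,126.53
Aug 17, sell 88: 88/169 × $741.08 → $385.88
Total COGS = $395.34 + $3,126.53 + $385.88 = $3,907.75
Ending inventory (cost pool remaining) = $355.20
Check: goods available $4,262.95 = COGS $3,907.75 + ending $355.20

Ending inventory = $355.20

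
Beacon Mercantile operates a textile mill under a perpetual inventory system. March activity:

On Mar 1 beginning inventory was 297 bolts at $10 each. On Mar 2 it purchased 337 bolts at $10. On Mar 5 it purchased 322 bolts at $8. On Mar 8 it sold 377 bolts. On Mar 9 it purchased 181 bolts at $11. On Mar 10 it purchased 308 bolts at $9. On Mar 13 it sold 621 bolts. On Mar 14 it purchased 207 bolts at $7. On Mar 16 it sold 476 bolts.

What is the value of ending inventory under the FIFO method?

Mar 8, 377 sold [FIFO — oldest first]: 297 @ $10 + 80 @ $10 = $3,770
Mar 13, 621 sold [FIFO — oldest first]: 257 @ $10 + 322 @ $8 + 42 @ $11 = $5,608
Mar 16, 476 sold [FIFO — oldest first]: 139 @ $11 + 308 @ $9 + 29 @ $7 = $4,504
Total COGS = $3,770 + $5,608 + $4,504 = $13,882
Ending inventory: 178 @ $7 = $1,246

Ending inventory = $1,246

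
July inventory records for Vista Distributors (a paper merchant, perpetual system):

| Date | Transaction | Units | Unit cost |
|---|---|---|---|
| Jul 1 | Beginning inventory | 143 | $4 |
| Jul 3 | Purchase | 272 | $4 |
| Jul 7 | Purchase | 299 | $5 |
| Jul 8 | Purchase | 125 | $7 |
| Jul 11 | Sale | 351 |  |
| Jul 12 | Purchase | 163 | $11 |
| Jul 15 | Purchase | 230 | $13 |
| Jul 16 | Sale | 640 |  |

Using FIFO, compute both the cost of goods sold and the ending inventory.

COGS = $5,702; ending inventory = $3,111

Jul 11, 351 sold [FIFO — oldest first]: 143 @ $4 + 208 @ $4 = $1,404
Jul 16, 640 sold [FIFO — oldest first]: 64 @ $4 + 299 @ $5 + 125 @ $7 + 152 @ $11 = $4,298
Total COGS = $1,404 + $4,298 = $5,702
Ending inventory: 11 @ $11 + 230 @ $13 = $3,111
Check: goods available $8,813 = COGS $5,702 + ending $3,111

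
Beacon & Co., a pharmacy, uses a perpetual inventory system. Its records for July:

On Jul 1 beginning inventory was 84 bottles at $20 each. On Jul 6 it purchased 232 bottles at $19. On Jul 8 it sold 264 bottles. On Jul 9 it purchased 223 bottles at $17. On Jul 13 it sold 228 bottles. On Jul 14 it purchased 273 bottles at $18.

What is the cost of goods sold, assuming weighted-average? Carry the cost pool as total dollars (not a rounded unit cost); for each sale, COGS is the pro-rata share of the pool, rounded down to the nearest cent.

After Jul 1: 84 on hand, pool $1,680.00 (≈ $20.0000 each)
After Jul 6: 316 on hand, pool $6,088.00 (≈ $19.2658 each)
Jul 8, sell 264: 264/316 × $6,088.00 → $5,086.17
After Jul 9: 275 on hand, pool $4,792.83 (≈ $17.4285 each)
Jul 13, sell 228: 228/275 × $4,792.83 → $3,973.69
After Jul 14: 320 on hand, pool $5,733.14 (≈ $17.9161 each)
Total COGS = $5,086.17 + $3,973.69 = $9,059.86
Ending inventory (cost pool remaining) = $5,733.14

COGS = $9,059.86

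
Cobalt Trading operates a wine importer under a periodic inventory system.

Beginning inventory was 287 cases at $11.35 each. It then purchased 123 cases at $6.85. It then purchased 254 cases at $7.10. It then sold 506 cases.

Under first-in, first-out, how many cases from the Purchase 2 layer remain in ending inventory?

158

Sale 1 (506) [FIFO — oldest first]: 287 @ $11.35 + 123 @ $6.85 + 96 @ $7.10 = $4,781.60
Ending inventory: 158 @ $7.10 = $1,121.80
Check: goods available $5,903.40 = COGS $4,781.60 + ending $1,121.80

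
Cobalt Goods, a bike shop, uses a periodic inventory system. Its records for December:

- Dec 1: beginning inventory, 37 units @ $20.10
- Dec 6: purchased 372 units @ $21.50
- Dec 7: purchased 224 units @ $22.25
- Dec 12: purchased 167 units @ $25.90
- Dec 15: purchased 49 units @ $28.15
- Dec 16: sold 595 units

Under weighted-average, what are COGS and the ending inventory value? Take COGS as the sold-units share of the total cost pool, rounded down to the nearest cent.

Dec 16, sell 595: 595/849 × $19,430.35 → $13,617.26
Ending inventory (cost pool remaining) = $5,813.09

COGS = $13,617.26; ending inventory = $5,813.09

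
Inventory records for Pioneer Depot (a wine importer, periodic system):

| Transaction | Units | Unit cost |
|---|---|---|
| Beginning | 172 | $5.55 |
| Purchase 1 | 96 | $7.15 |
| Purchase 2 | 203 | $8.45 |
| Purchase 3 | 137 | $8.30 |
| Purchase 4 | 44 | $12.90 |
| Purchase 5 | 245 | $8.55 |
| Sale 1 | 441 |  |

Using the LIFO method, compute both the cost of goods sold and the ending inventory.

Sale 1 (441) [LIFO — newest first]: 245 @ $8.55 + 44 @ $12.90 + 137 @ $8.30 + 15 @ $8.45 = $3,926.20
Ending inventory: 172 @ $5.55 + 96 @ $7.15 + 188 @ $8.45 = $3,229.60

COGS = $3,926.20; ending inventory = $3,229.60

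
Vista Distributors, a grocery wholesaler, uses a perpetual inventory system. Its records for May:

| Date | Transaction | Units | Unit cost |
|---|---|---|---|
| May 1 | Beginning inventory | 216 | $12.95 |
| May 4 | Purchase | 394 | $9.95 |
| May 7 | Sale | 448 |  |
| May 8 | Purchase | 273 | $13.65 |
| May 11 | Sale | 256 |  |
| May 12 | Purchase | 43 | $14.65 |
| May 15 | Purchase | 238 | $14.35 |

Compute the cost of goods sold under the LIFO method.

May 7, 448 sold [LIFO — newest first]: 394 @ $9.95 + 54 @ $12.95 = $4,619.60
May 11, 256 sold [LIFO — newest first]: 256 @ $13.65 = $3,494.40
Total COGS = $4,619.60 + $3,494.40 = $8,114.00
Ending inventory: 162 @ $12.95 + 17 @ $13.65 + 43 @ $14.65 + 238 @ $14.35 = $6,375.20

COGS = $8,114.00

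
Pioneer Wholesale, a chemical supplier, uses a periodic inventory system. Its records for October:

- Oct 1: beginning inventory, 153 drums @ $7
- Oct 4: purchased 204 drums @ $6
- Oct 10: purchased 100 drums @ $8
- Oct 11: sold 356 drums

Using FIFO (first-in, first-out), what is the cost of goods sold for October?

COGS = $2,289

Oct 11, 356 sold [FIFO — oldest first]: 153 @ $7 + 203 @ $6 = $2,289
Ending inventory: 1 @ $6 + 100 @ $8 = $806
Check: goods available $3,095 = COGS $2,289 + ending $806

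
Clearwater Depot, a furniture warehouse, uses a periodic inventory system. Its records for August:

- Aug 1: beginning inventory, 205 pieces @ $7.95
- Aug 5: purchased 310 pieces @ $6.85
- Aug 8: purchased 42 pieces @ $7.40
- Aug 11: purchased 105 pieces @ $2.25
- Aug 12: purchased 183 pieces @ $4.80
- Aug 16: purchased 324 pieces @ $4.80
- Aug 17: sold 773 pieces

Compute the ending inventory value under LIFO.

Ending inventory = $2,938.10

Aug 17, 773 sold [LIFO — newest first]: 324 @ $4.80 + 183 @ $4.80 + 105 @ $2.25 + 42 @ $7.40 + 119 @ $6.85 = $3,795.80
Ending inventory: 205 @ $7.95 + 191 @ $6.85 = $2,938.10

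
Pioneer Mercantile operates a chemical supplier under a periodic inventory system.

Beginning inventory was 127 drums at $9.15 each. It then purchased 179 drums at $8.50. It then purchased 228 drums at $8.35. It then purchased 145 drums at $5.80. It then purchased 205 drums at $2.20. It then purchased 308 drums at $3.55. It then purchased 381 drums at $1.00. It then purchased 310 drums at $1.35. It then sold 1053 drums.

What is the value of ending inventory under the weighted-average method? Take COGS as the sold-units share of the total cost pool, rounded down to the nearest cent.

Ending inventory = $3,425.90

Sale 1, sell 1053: 1053/1883 × $7,772.25 → $4,346.35
Ending inventory (cost pool remaining) = $3,425.90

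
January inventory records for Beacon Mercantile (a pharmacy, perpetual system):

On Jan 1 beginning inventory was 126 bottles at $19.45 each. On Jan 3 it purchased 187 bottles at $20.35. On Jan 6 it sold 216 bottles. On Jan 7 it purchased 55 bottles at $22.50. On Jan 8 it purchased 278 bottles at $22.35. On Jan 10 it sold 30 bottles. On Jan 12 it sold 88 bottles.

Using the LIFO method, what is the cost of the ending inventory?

Jan 6, 216 sold [LIFO — newest first]: 187 @ $20.35 + 29 @ $19.45 = $4,369.50
Jan 10, 30 sold [LIFO — newest first]: 30 @ $22.35 = $670.50
Jan 12, 88 sold [LIFO — newest first]: 88 @ $22.35 = $1,966.80
Total COGS = $4,369.50 + $670.50 + $1,966.80 = $7,006.80
Ending inventory: 97 @ $19.45 + 55 @ $22.50 + 160 @ $22.35 = $6,700.15
Check: goods available $13,706.95 = COGS $7,006.80 + ending $6,700.15

Ending inventory = $6,700.15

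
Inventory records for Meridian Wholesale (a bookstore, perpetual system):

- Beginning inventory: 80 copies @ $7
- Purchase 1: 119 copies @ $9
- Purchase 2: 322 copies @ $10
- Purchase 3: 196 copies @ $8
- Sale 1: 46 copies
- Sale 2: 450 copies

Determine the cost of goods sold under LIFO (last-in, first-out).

COGS = $4,568

Sale 1 (46) [LIFO — newest first]: 46 @ $8 = $368
Sale 2 (450) [LIFO — newest first]: 150 @ $8 + 300 @ $10 = $4,200
Total COGS = $368 + $4,200 = $4,568
Ending inventory: 80 @ $7 + 119 @ $9 + 22 @ $10 = $1,851
Check: goods available $6,419 = COGS $4,568 + ending $1,851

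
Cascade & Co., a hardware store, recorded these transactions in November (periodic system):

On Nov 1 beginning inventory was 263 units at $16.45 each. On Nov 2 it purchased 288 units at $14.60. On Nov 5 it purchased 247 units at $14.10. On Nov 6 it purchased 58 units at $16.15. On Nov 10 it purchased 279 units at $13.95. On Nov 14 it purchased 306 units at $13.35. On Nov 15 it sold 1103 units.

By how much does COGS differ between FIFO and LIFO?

FIFO COGS: 263 @ $16.45 + 288 @ $14.60 + 247 @ $14.10 + 58 @ $16.15 + 247 @ $13.95 = $16,396.20
LIFO COGS: 306 @ $13.35 + 279 @ $13.95 + 58 @ $16.15 + 247 @ $14.10 + 213 @ $14.60 = $15,506.35
Difference = |$16,396.20 − $15,506.35| = $889.85

$889.85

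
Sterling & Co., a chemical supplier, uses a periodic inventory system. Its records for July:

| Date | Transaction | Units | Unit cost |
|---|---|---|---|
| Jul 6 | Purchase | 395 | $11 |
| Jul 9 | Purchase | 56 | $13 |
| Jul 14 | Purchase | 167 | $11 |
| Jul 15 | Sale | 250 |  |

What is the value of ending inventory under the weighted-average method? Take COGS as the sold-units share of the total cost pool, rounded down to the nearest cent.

Jul 15, sell 250: 250/618 × $6,910.00 → $2,795.30
Ending inventory (cost pool remaining) = $4,114.70

Ending inventory = $4,114.70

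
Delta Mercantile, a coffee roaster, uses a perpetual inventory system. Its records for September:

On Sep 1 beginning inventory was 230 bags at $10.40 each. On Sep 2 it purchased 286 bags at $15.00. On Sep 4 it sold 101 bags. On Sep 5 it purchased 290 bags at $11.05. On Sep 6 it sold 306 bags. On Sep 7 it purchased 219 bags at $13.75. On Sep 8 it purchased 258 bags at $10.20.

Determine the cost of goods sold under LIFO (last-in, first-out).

Sep 4, 101 sold [LIFO — newest first]: 101 @ $15.00 = $1,515.00
Sep 6, 306 sold [LIFO — newest first]: 290 @ $11.05 + 16 @ $15.00 = $3,444.50
Total COGS = $1,515.00 + $3,444.50 = $4,959.50
Ending inventory: 230 @ $10.40 + 169 @ $15.00 + 219 @ $13.75 + 258 @ $10.20 = $10,569.85

COGS = $4,959.50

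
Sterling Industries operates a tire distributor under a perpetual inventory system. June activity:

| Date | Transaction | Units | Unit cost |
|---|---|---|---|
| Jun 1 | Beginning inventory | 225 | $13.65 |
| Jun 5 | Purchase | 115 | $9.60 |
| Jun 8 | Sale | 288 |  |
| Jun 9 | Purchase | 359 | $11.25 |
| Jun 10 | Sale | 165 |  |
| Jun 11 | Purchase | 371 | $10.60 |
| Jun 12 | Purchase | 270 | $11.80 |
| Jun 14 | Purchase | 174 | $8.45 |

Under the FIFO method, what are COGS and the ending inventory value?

COGS = $5,446.50; ending inventory = $11,356.40

Jun 8, 288 sold [FIFO — oldest first]: 225 @ $13.65 + 63 @ $9.60 = $3,676.05
Jun 10, 165 sold [FIFO — oldest first]: 52 @ $9.60 + 113 @ $11.25 = $1,770.45
Total COGS = $3,676.05 + $1,770.45 = $5,446.50
Ending inventory: 246 @ $11.25 + 371 @ $10.60 + 270 @ $11.80 + 174 @ $8.45 = $11,356.40
Check: goods available $16,802.90 = COGS $5,446.50 + ending $11,356.40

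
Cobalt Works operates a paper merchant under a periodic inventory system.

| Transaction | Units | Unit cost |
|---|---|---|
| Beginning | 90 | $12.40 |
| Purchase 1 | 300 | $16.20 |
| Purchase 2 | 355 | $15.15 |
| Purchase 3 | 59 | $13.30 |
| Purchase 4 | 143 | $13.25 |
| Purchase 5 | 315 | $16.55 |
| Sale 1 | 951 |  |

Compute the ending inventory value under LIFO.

Ending inventory = $4,696.20

Sale 1 (951) [LIFO — newest first]: 315 @ $16.55 + 143 @ $13.25 + 59 @ $13.30 + 355 @ $15.15 + 79 @ $16.20 = $14,550.75
Ending inventory: 90 @ $12.40 + 221 @ $16.20 = $4,696.20
Check: goods available $19,246.95 = COGS $14,550.75 + ending $4,696.20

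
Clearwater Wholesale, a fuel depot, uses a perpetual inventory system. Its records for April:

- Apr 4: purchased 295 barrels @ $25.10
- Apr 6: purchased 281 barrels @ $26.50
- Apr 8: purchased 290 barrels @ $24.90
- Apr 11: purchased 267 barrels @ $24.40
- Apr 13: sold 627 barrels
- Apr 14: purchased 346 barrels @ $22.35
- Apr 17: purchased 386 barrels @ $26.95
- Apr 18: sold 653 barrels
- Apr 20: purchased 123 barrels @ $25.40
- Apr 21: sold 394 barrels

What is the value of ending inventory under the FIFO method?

Ending inventory = $8,271.65

Apr 13, 627 sold [FIFO — oldest first]: 295 @ $25.10 + 281 @ $26.50 + 51 @ $24.90 = $16,120.90
Apr 18, 653 sold [FIFO — oldest first]: 239 @ $24.90 + 267 @ $24.40 + 147 @ $22.35 = $15,751.35
Apr 21, 394 sold [FIFO — oldest first]: 199 @ $22.35 + 195 @ $26.95 = $9,702.90
Total COGS = $16,120.90 + $15,751.35 + $9,702.90 = $41,575.15
Ending inventory: 191 @ $26.95 + 123 @ $25.40 = $8,271.65
Check: goods available $49,846.80 = COGS $41,575.15 + ending $8,271.65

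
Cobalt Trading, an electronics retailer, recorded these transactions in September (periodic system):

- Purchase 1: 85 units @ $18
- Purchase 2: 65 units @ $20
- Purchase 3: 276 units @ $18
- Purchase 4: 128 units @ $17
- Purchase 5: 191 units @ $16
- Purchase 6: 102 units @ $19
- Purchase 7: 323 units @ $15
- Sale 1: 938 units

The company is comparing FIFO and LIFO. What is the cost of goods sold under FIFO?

FIFO COGS: 85 @ $18 + 65 @ $20 + 276 @ $18 + 128 @ $17 + 191 @ $16 + 102 @ $19 + 91 @ $15 = $16,333
LIFO COGS: 323 @ $15 + 102 @ $19 + 191 @ $16 + 128 @ $17 + 194 @ $18 = $15,507

COGS = $16,333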